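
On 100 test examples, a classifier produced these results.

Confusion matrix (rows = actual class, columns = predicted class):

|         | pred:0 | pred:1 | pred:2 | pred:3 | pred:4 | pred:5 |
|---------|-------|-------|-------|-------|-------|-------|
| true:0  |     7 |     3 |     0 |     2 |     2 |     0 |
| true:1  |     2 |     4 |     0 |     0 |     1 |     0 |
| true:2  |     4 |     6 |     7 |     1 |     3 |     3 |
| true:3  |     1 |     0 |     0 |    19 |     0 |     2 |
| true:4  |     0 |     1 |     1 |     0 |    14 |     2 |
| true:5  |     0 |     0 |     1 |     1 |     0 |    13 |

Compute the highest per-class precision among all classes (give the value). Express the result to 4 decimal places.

Per-class precision (TP/(TP+FP)):
  0: TP=7, FP=2+4+1+0+0=7 → 7/14 = 0.50000
  1: TP=4, FP=3+6+0+1+0=10 → 4/14 = 0.28571
  2: TP=7, FP=0+0+0+1+1=2 → 7/9 = 0.77778
  3: TP=19, FP=2+0+1+0+1=4 → 19/23 = 0.82609
  4: TP=14, FP=2+1+3+0+0=6 → 14/20 = 0.70000
  5: TP=13, FP=0+0+3+2+2=7 → 13/20 = 0.65000
Highest is class '3' with precision = 0.8261.

0.8261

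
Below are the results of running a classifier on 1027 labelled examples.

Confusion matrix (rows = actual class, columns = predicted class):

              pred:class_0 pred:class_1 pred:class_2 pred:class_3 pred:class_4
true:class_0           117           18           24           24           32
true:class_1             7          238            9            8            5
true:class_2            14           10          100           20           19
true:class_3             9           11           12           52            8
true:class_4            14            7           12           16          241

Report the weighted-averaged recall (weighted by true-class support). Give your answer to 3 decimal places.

0.728

Per-class recall (TP/(TP+FN)):
  class_0: TP=117, FN=18+24+24+32=98 → 117/215 = 0.5442
  class_1: TP=238, FN=7+9+8+5=29 → 238/267 = 0.8914
  class_2: TP=100, FN=14+10+20+19=63 → 100/163 = 0.6135
  class_3: TP=52, FN=9+11+12+8=40 → 52/92 = 0.5652
  class_4: TP=241, FN=14+7+12+16=49 → 241/290 = 0.8310
Weighted-recall = Σ (supportᵢ/N)·recallᵢ with N=1027: (215/1027)·0.5442 + (267/1027)·0.8914 + (163/1027)·0.6135 + (92/1027)·0.5652 + (290/1027)·0.8310 = 0.728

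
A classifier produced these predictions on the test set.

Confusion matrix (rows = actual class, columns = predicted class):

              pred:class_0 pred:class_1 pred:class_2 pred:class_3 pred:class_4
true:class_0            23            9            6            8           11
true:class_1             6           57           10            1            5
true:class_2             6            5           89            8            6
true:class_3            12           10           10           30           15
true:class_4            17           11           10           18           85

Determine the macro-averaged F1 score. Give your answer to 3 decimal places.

0.572

Per-class F1 score (2·TP/(2·TP+FP+FN)):
  class_0: TP=23, FP=6+6+12+17=41, FN=9+6+8+11=34 → 46/121 = 0.3802
  class_1: TP=57, FP=9+5+10+11=35, FN=6+10+1+5=22 → 114/171 = 0.6667
  class_2: TP=89, FP=6+10+10+10=36, FN=6+5+8+6=25 → 178/239 = 0.7448
  class_3: TP=30, FP=8+1+8+18=35, FN=12+10+10+15=47 → 60/142 = 0.4225
  class_4: TP=85, FP=11+5+6+15=37, FN=17+11+10+18=56 → 170/263 = 0.6464
Macro-F1 score = mean = (0.3802 + 0.6667 + 0.7448 + 0.4225 + 0.6464) / 5 = 0.572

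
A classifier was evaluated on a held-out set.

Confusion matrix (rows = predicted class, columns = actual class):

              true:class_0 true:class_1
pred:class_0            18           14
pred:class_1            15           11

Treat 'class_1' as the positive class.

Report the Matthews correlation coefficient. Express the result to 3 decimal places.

-0.014

MCC = (TP·TN − FP·FN) / √((TP+FP)(TP+FN)(TN+FP)(TN+FN))
Numerator = 11·18 − 15·14 = -12
Denominator = √(26·25·33·32) = √686400 = 828.4926
MCC = -12 / 828.4926 = -0.014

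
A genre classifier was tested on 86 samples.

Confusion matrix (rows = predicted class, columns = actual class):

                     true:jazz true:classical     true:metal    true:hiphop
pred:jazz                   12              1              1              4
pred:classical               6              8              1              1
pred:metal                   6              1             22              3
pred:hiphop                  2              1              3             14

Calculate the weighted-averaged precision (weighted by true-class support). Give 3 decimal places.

0.660

Per-class precision (TP/(TP+FP)):
  jazz: TP=12, FP=1+1+4=6 → 12/18 = 0.6667
  classical: TP=8, FP=6+1+1=8 → 8/16 = 0.5000
  metal: TP=22, FP=6+1+3=10 → 22/32 = 0.6875
  hiphop: TP=14, FP=2+1+3=6 → 14/20 = 0.7000
Weighted-precision = Σ (supportᵢ/N)·precisionᵢ with N=86: (26/86)·0.6667 + (11/86)·0.5000 + (27/86)·0.6875 + (22/86)·0.7000 = 0.660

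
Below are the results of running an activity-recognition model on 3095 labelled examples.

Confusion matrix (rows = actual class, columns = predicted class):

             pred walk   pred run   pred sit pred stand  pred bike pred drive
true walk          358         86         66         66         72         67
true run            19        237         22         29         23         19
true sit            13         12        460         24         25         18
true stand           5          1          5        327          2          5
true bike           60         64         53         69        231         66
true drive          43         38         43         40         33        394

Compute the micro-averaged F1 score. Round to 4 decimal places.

Micro-averaging pools counts across classes: ΣTP=2007, ΣFP=1088, ΣFN=1088.
Micro-F1 score = 2·TP/(2·TP+FP+FN) on pooled counts = 0.6485 (equals overall accuracy in single-label multiclass).

0.6485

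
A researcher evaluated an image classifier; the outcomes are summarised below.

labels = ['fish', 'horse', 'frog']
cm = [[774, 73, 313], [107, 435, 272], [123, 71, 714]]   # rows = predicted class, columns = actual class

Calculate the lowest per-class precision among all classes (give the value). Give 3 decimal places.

0.534

Per-class precision (TP/(TP+FP)):
  fish: TP=774, FP=73+313=386 → 774/1160 = 0.6672
  horse: TP=435, FP=107+272=379 → 435/814 = 0.5344
  frog: TP=714, FP=123+71=194 → 714/908 = 0.7863
Lowest is class 'horse' with precision = 0.534.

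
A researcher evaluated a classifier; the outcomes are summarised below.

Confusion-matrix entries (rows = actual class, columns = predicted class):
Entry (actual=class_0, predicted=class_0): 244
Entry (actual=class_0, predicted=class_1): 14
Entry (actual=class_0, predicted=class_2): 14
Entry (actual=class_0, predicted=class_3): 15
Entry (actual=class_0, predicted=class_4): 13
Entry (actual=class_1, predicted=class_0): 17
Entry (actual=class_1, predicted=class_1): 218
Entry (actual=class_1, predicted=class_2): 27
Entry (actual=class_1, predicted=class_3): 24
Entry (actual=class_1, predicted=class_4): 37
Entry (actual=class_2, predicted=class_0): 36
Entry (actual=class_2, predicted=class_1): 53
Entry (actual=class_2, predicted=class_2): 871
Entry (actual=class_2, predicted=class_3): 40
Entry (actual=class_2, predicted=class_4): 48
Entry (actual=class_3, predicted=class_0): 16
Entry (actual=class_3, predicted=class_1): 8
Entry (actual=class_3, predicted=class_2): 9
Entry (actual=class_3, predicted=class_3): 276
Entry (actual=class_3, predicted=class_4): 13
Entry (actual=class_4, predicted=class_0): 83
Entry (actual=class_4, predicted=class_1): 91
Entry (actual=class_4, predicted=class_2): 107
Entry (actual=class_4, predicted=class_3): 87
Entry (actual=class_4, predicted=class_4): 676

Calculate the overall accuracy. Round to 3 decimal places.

0.752

Accuracy = trace / total = (244+218+871+276+676=2285) / 3037 = 2285/3037 = 0.752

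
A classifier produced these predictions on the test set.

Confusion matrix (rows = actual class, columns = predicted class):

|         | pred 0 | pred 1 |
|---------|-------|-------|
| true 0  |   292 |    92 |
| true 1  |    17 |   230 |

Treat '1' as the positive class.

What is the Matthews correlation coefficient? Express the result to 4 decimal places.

0.6752

MCC = (TP·TN − FP·FN) / √((TP+FP)(TP+FN)(TN+FP)(TN+FN))
Numerator = 230·292 − 92·17 = 65596
Denominator = √(322·247·384·309) = √9437186304 = 97145.1816
MCC = 65596 / 97145.1816 = 0.6752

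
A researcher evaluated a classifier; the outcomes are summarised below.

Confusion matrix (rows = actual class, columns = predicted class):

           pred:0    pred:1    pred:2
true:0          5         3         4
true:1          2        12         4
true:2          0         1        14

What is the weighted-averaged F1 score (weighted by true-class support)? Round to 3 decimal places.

0.675

Per-class F1 score (2·TP/(2·TP+FP+FN)):
  0: TP=5, FP=2+0=2, FN=3+4=7 → 10/19 = 0.5263
  1: TP=12, FP=3+1=4, FN=2+4=6 → 24/34 = 0.7059
  2: TP=14, FP=4+4=8, FN=0+1=1 → 28/37 = 0.7568
Weighted-F1 score = Σ (supportᵢ/N)·F1 scoreᵢ with N=45: (12/45)·0.5263 + (18/45)·0.7059 + (15/45)·0.7568 = 0.675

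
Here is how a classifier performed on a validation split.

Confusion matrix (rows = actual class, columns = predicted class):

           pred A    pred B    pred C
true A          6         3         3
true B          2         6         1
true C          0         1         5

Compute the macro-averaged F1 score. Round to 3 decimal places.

Per-class F1 score (2·TP/(2·TP+FP+FN)):
  A: TP=6, FP=2+0=2, FN=3+3=6 → 12/20 = 0.6000
  B: TP=6, FP=3+1=4, FN=2+1=3 → 12/19 = 0.6316
  C: TP=5, FP=3+1=4, FN=0+1=1 → 10/15 = 0.6667
Macro-F1 score = mean = (0.6000 + 0.6316 + 0.6667) / 3 = 0.633

0.633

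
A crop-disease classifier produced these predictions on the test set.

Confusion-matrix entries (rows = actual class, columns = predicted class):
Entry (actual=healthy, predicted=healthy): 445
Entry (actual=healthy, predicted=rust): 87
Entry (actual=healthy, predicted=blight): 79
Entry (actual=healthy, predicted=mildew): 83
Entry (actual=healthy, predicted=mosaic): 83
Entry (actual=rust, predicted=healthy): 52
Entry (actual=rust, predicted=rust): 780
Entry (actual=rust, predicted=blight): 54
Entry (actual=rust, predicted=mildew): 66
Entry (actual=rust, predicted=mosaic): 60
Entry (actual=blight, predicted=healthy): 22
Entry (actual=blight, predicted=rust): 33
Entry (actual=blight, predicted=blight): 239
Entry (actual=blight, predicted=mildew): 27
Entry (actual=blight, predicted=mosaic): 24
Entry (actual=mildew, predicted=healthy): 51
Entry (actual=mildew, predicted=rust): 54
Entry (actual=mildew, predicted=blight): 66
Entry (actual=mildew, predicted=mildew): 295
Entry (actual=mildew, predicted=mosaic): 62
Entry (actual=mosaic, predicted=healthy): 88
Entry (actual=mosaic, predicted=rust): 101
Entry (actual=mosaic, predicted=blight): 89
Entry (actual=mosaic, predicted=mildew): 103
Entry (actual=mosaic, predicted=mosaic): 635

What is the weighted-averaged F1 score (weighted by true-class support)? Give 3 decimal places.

0.654

Per-class F1 score (2·TP/(2·TP+FP+FN)):
  healthy: TP=445, FP=52+22+51+88=213, FN=87+79+83+83=332 → 890/1435 = 0.6202
  rust: TP=780, FP=87+33+54+101=275, FN=52+54+66+60=232 → 1560/2067 = 0.7547
  blight: TP=239, FP=79+54+66+89=288, FN=22+33+27+24=106 → 478/872 = 0.5482
  mildew: TP=295, FP=83+66+27+103=279, FN=51+54+66+62=233 → 590/1102 = 0.5354
  mosaic: TP=635, FP=83+60+24+62=229, FN=88+101+89+103=381 → 1270/1880 = 0.6755
Weighted-F1 score = Σ (supportᵢ/N)·F1 scoreᵢ with N=3678: (777/3678)·0.6202 + (1012/3678)·0.7547 + (345/3678)·0.5482 + (528/3678)·0.5354 + (1016/3678)·0.6755 = 0.654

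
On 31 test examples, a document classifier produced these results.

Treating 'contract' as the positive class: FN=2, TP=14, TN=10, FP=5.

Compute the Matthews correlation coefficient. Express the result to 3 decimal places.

0.556

MCC = (TP·TN − FP·FN) / √((TP+FP)(TP+FN)(TN+FP)(TN+FN))
Numerator = 14·10 − 5·2 = 130
Denominator = √(19·16·15·12) = √54720 = 233.9231
MCC = 130 / 233.9231 = 0.556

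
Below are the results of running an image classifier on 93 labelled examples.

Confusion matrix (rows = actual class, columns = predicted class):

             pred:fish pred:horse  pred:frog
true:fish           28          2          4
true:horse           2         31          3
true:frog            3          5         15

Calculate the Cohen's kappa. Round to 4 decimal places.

0.6874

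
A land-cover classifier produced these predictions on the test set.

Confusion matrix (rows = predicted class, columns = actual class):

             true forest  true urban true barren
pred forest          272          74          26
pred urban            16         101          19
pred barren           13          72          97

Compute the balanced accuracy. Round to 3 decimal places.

0.665

Balanced accuracy = mean of per-class recall.
  forest: recall = 272/301 = 0.9037
  urban: recall = 101/247 = 0.4089
  barren: recall = 97/142 = 0.6831
Mean = (0.9037 + 0.4089 + 0.6831) / 3 = 0.665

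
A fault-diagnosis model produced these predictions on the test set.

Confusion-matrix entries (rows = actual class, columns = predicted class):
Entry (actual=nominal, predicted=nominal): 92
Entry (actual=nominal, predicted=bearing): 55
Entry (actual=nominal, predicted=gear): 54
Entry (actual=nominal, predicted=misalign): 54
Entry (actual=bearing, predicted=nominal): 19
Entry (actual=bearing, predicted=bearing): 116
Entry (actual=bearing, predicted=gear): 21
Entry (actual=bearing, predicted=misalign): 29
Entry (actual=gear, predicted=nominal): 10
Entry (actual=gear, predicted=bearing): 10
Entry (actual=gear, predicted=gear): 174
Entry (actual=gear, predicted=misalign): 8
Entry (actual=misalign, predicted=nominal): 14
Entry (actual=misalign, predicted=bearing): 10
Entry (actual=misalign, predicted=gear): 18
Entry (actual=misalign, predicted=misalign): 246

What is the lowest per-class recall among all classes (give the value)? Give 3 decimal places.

0.361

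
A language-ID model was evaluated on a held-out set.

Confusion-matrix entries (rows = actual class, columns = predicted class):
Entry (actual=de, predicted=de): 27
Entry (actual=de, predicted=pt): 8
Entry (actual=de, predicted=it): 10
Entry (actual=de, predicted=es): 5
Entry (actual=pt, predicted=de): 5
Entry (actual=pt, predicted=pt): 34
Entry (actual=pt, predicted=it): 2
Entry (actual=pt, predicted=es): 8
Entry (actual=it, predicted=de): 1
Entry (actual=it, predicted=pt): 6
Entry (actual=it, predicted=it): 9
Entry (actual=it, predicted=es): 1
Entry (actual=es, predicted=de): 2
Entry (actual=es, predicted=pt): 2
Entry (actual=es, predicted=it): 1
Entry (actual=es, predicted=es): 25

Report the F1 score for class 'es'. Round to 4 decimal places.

0.7246

Take TP from the diagonal, FP from the rest of the 'es' prediction marginal, FN from the rest of the 'es' actual marginal.
F1 score = 2·TP/(2·TP+FP+FN).
es: TP=25, FP=5+8+1=14, FN=2+2+1=5 → 50/69 = 0.72464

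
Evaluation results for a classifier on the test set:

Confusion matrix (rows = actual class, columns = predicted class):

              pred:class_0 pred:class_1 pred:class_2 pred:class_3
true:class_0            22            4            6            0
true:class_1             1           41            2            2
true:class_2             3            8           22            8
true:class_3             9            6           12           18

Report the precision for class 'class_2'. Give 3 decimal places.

0.524

Treat 'class_2' as positive and all other classes as negative.
precision = TP/(TP+FP).
class_2: TP=22, FP=6+2+12=20 → 22/42 = 0.5238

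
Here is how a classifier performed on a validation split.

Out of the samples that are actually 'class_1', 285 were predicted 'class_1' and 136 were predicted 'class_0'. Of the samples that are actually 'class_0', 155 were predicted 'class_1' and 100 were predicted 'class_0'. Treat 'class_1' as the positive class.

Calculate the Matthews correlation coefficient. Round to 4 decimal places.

0.0703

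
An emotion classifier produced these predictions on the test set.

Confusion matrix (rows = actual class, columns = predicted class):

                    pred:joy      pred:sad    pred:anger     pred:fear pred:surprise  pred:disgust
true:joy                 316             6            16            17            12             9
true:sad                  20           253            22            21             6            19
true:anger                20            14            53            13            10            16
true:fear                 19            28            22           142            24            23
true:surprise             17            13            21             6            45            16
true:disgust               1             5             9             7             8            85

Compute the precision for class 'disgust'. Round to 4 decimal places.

0.5060

One-vs-rest for 'disgust': TP = diagonal; FP = other classes predicted 'disgust'; FN = 'disgust' predicted as other.
precision = TP/(TP+FP).
disgust: TP=85, FP=9+19+16+23+16=83 → 85/168 = 0.50595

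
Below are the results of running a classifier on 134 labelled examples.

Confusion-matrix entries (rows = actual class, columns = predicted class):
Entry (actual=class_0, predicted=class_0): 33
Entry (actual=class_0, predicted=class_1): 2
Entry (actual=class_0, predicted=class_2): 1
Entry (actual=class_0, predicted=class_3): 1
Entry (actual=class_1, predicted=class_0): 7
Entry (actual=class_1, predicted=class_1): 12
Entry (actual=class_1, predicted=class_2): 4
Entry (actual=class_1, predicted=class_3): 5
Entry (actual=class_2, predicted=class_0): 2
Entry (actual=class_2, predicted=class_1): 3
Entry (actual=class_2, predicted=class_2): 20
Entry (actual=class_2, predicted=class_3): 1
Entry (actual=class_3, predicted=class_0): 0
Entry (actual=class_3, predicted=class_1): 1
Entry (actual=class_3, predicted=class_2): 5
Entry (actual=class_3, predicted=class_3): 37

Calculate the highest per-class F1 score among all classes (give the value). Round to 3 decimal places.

0.851

Per-class F1 score (2·TP/(2·TP+FP+FN)):
  class_0: TP=33, FP=7+2+0=9, FN=2+1+1=4 → 66/79 = 0.8354
  class_1: TP=12, FP=2+3+1=6, FN=7+4+5=16 → 24/46 = 0.5217
  class_2: TP=20, FP=1+4+5=10, FN=2+3+1=6 → 40/56 = 0.7143
  class_3: TP=37, FP=1+5+1=7, FN=0+1+5=6 → 74/87 = 0.8506
Highest is class 'class_3' with F1 score = 0.851.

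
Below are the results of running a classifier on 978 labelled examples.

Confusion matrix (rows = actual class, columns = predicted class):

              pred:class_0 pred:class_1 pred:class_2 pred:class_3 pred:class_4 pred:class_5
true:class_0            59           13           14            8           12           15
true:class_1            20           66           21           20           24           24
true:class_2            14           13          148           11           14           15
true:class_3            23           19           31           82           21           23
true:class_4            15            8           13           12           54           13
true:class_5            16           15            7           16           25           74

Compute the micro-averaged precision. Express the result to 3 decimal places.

Micro-averaging pools counts across classes: ΣTP=483, ΣFP=495, ΣFN=495.
Micro-precision = TP/(TP+FP) on pooled counts = 0.494 (equals overall accuracy in single-label multiclass).

0.494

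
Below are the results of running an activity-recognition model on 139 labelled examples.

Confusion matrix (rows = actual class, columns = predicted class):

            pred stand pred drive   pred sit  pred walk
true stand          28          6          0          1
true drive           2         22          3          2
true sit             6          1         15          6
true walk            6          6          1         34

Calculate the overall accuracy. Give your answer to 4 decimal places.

Accuracy = trace / total = (28+22+15+34=99) / 139 = 99/139 = 0.7122

0.7122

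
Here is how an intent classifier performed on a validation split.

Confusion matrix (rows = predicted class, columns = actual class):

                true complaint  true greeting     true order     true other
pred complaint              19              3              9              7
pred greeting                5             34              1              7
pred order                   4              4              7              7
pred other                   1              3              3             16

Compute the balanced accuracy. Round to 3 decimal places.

0.553

Balanced accuracy = mean of per-class recall.
  complaint: recall = 19/29 = 0.6552
  greeting: recall = 34/44 = 0.7727
  order: recall = 7/20 = 0.3500
  other: recall = 16/37 = 0.4324
Mean = (0.6552 + 0.7727 + 0.3500 + 0.4324) / 4 = 0.553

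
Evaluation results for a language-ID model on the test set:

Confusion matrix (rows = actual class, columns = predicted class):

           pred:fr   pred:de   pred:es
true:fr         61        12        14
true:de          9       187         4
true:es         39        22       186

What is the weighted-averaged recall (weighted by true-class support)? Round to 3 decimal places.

0.813

Per-class recall (TP/(TP+FN)):
  fr: TP=61, FN=12+14=26 → 61/87 = 0.7011
  de: TP=187, FN=9+4=13 → 187/200 = 0.9350
  es: TP=186, FN=39+22=61 → 186/247 = 0.7530
Weighted-recall = Σ (supportᵢ/N)·recallᵢ with N=534: (87/534)·0.7011 + (200/534)·0.9350 + (247/534)·0.7530 = 0.813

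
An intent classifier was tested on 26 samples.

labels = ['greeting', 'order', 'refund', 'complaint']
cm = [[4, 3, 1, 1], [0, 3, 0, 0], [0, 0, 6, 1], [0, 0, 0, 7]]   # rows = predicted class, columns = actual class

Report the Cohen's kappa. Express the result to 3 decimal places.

0.694

Observed agreement pₒ = trace/N = 20/26 = 0.7692
Expected agreement pₑ = Σ (rowᵢ·colᵢ)/N² = (4·9 + 6·3 + 7·7 + 9·7)/26² = 0.2456
κ = (pₒ − pₑ)/(1 − pₑ) = (0.7692 − 0.2456)/(1 − 0.2456) = 0.694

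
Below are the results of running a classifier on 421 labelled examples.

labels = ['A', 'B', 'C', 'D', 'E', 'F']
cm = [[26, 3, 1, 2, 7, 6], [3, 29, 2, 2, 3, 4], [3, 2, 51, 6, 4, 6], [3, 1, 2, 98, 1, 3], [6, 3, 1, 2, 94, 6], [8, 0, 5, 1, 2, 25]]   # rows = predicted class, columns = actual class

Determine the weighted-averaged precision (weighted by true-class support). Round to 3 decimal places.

0.765

Per-class precision (TP/(TP+FP)):
  A: TP=26, FP=3+1+2+7+6=19 → 26/45 = 0.5778
  B: TP=29, FP=3+2+2+3+4=14 → 29/43 = 0.6744
  C: TP=51, FP=3+2+6+4+6=21 → 51/72 = 0.7083
  D: TP=98, FP=3+1+2+1+3=10 → 98/108 = 0.9074
  E: TP=94, FP=6+3+1+2+6=18 → 94/112 = 0.8393
  F: TP=25, FP=8+0+5+1+2=16 → 25/41 = 0.6098
Weighted-precision = Σ (supportᵢ/N)·precisionᵢ with N=421: (49/421)·0.5778 + (38/421)·0.6744 + (62/421)·0.7083 + (111/421)·0.9074 + (111/421)·0.8393 + (50/421)·0.6098 = 0.765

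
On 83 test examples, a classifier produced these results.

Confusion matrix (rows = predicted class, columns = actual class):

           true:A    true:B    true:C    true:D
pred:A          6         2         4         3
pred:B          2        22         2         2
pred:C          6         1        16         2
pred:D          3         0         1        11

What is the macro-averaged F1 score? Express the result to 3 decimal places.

0.635

Per-class F1 score (2·TP/(2·TP+FP+FN)):
  A: TP=6, FP=2+4+3=9, FN=2+6+3=11 → 12/32 = 0.3750
  B: TP=22, FP=2+2+2=6, FN=2+1+0=3 → 44/53 = 0.8302
  C: TP=16, FP=6+1+2=9, FN=4+2+1=7 → 32/48 = 0.6667
  D: TP=11, FP=3+0+1=4, FN=3+2+2=7 → 22/33 = 0.6667
Macro-F1 score = mean = (0.3750 + 0.8302 + 0.6667 + 0.6667) / 4 = 0.635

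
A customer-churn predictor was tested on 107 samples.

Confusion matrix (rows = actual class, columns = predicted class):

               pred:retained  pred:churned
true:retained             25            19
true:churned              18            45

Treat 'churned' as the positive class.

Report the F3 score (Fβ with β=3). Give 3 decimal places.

Fβ = (1+β²)·TP / ((1+β²)·TP + β²·FN + FP), with β²=9
= 10·45 / (10·45 + 9·18 + 19) = 0.713

0.713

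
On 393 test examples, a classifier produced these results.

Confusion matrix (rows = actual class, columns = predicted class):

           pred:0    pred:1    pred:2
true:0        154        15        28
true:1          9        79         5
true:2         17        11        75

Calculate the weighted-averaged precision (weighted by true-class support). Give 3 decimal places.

0.789

Per-class precision (TP/(TP+FP)):
  0: TP=154, FP=9+17=26 → 154/180 = 0.8556
  1: TP=79, FP=15+11=26 → 79/105 = 0.7524
  2: TP=75, FP=28+5=33 → 75/108 = 0.6944
Weighted-precision = Σ (supportᵢ/N)·precisionᵢ with N=393: (197/393)·0.8556 + (93/393)·0.7524 + (103/393)·0.6944 = 0.789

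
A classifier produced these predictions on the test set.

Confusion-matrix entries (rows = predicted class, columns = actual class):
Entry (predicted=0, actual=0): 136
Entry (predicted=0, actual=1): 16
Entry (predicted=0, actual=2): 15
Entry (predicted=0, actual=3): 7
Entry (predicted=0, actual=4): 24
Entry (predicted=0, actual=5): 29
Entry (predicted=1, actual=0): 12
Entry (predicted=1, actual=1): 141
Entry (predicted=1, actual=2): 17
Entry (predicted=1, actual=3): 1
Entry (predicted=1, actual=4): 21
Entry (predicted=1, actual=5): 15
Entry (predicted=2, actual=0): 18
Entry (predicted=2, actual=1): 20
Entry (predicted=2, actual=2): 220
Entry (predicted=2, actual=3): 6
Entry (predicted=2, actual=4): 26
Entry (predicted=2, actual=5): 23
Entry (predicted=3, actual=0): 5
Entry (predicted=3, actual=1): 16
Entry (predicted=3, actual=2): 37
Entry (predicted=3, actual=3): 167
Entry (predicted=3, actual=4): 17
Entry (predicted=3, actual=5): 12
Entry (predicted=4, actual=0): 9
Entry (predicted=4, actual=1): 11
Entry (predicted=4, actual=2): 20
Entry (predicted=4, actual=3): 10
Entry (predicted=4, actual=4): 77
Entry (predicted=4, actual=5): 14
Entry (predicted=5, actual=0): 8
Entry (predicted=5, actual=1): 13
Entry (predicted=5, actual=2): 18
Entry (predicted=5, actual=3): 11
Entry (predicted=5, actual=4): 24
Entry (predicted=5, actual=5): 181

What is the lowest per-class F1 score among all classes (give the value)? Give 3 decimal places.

Per-class F1 score (2·TP/(2·TP+FP+FN)):
  0: TP=136, FP=16+15+7+24+29=91, FN=12+18+5+9+8=52 → 272/415 = 0.6554
  1: TP=141, FP=12+17+1+21+15=66, FN=16+20+16+11+13=76 → 282/424 = 0.6651
  2: TP=220, FP=18+20+6+26+23=93, FN=15+17+37+20+18=107 → 440/640 = 0.6875
  3: TP=167, FP=5+16+37+17+12=87, FN=7+1+6+10+11=35 → 334/456 = 0.7325
  4: TP=77, FP=9+11+20+10+14=64, FN=24+21+26+17+24=112 → 154/330 = 0.4667
  5: TP=181, FP=8+13+18+11+24=74, FN=29+15+23+12+14=93 → 362/529 = 0.6843
Lowest is class '4' with F1 score = 0.467.

0.467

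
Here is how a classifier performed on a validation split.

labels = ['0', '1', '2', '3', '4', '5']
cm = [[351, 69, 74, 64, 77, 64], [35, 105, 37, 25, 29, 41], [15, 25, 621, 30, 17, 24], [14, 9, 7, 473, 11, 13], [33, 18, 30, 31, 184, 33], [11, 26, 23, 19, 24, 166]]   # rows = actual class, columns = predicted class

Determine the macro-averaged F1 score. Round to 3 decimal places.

Per-class F1 score (2·TP/(2·TP+FP+FN)):
  0: TP=351, FP=35+15+14+33+11=108, FN=69+74+64+77+64=348 → 702/1158 = 0.6062
  1: TP=105, FP=69+25+9+18+26=147, FN=35+37+25+29+41=167 → 210/524 = 0.4008
  2: TP=621, FP=74+37+7+30+23=171, FN=15+25+30+17+24=111 → 1242/1524 = 0.8150
  3: TP=473, FP=64+25+30+31+19=169, FN=14+9+7+11+13=54 → 946/1169 = 0.8092
  4: TP=184, FP=77+29+17+11+24=158, FN=33+18+30+31+33=145 → 368/671 = 0.5484
  5: TP=166, FP=64+41+24+13+33=175, FN=11+26+23+19+24=103 → 332/610 = 0.5443
Macro-F1 score = mean = (0.6062 + 0.4008 + 0.8150 + 0.8092 + 0.5484 + 0.5443) / 6 = 0.621

0.621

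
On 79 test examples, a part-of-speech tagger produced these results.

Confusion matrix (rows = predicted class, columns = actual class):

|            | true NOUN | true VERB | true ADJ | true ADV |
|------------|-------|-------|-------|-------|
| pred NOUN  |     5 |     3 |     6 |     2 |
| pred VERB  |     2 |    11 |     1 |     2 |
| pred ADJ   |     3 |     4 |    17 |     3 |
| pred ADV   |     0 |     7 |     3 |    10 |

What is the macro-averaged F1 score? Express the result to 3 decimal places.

0.523

Per-class F1 score (2·TP/(2·TP+FP+FN)):
  NOUN: TP=5, FP=3+6+2=11, FN=2+3+0=5 → 10/26 = 0.3846
  VERB: TP=11, FP=2+1+2=5, FN=3+4+7=14 → 22/41 = 0.5366
  ADJ: TP=17, FP=3+4+3=10, FN=6+1+3=10 → 34/54 = 0.6296
  ADV: TP=10, FP=0+7+3=10, FN=2+2+3=7 → 20/37 = 0.5405
Macro-F1 score = mean = (0.3846 + 0.5366 + 0.6296 + 0.5405) / 4 = 0.523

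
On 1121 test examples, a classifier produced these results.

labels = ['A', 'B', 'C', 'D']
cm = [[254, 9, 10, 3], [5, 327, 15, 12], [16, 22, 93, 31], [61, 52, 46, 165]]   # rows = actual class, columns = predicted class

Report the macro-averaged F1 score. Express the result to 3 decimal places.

Per-class F1 score (2·TP/(2·TP+FP+FN)):
  A: TP=254, FP=5+16+61=82, FN=9+10+3=22 → 508/612 = 0.8301
  B: TP=327, FP=9+22+52=83, FN=5+15+12=32 → 654/769 = 0.8505
  C: TP=93, FP=10+15+46=71, FN=16+22+31=69 → 186/326 = 0.5706
  D: TP=165, FP=3+12+31=46, FN=61+52+46=159 → 330/535 = 0.6168
Macro-F1 score = mean = (0.8301 + 0.8505 + 0.5706 + 0.6168) / 4 = 0.717

0.717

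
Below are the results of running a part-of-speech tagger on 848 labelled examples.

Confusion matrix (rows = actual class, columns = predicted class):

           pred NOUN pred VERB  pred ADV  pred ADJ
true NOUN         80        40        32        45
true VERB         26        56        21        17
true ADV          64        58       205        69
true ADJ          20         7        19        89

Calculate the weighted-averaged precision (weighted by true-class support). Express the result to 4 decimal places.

Per-class precision (TP/(TP+FP)):
  NOUN: TP=80, FP=26+64+20=110 → 80/190 = 0.42105
  VERB: TP=56, FP=40+58+7=105 → 56/161 = 0.34783
  ADV: TP=205, FP=32+21+19=72 → 205/277 = 0.74007
  ADJ: TP=89, FP=45+17+69=131 → 89/220 = 0.40455
Weighted-precision = Σ (supportᵢ/N)·precisionᵢ with N=848: (197/848)·0.42105 + (120/848)·0.34783 + (396/848)·0.74007 + (135/848)·0.40455 = 0.5570

0.5570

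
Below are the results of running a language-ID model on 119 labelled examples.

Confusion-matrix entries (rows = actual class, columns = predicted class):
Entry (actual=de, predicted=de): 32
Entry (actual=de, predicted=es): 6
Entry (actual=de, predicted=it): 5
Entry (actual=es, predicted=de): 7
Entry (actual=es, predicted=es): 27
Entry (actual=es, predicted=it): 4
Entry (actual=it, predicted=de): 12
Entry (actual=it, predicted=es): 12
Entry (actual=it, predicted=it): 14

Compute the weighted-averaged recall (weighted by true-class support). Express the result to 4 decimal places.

Per-class recall (TP/(TP+FN)):
  de: TP=32, FN=6+5=11 → 32/43 = 0.74419
  es: TP=27, FN=7+4=11 → 27/38 = 0.71053
  it: TP=14, FN=12+12=24 → 14/38 = 0.36842
Weighted-recall = Σ (supportᵢ/N)·recallᵢ with N=119: (43/119)·0.74419 + (38/119)·0.71053 + (38/119)·0.36842 = 0.6134

0.6134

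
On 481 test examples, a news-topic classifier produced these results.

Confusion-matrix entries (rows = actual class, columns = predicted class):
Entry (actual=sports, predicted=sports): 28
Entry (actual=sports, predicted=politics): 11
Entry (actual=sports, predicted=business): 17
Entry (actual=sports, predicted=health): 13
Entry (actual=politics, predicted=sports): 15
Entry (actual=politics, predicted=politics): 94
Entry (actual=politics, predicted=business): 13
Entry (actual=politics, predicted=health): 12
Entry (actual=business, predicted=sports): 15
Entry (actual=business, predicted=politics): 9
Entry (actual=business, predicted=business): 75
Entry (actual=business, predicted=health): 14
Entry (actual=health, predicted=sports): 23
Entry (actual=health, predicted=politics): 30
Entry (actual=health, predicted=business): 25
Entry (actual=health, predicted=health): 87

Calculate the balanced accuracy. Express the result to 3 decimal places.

0.575

Balanced accuracy = mean of per-class recall.
  sports: recall = 28/69 = 0.4058
  politics: recall = 94/134 = 0.7015
  business: recall = 75/113 = 0.6637
  health: recall = 87/165 = 0.5273
Mean = (0.4058 + 0.7015 + 0.6637 + 0.5273) / 4 = 0.575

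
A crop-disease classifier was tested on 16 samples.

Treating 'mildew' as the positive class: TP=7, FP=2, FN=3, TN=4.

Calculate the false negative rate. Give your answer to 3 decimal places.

0.300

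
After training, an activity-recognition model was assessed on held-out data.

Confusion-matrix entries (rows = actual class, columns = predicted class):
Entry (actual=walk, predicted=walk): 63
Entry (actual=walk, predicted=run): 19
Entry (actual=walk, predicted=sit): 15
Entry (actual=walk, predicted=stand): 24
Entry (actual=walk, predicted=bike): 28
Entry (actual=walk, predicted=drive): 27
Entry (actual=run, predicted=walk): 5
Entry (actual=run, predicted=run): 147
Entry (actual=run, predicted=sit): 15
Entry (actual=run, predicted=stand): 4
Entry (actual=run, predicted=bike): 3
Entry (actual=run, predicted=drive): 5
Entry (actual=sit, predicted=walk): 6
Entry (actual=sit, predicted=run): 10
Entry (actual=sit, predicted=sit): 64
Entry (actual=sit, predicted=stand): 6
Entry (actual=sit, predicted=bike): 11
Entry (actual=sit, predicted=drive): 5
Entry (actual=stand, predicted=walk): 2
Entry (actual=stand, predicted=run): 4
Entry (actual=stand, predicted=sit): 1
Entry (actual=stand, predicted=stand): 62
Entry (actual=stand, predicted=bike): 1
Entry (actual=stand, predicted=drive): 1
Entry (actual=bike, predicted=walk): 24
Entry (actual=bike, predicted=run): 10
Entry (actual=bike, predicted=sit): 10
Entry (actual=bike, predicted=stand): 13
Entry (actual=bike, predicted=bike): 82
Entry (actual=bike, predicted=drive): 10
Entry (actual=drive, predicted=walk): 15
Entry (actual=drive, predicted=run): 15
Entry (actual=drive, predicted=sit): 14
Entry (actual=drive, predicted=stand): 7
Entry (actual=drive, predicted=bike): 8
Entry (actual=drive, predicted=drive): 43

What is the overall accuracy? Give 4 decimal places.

Accuracy = trace / total = (63+147+64+62+82+43=461) / 779 = 461/779 = 0.5918

0.5918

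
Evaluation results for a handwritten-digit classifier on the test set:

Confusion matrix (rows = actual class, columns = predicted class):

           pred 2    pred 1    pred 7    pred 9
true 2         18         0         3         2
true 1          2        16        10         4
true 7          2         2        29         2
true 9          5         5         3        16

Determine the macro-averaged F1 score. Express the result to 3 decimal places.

Per-class F1 score (2·TP/(2·TP+FP+FN)):
  2: TP=18, FP=2+2+5=9, FN=0+3+2=5 → 36/50 = 0.7200
  1: TP=16, FP=0+2+5=7, FN=2+10+4=16 → 32/55 = 0.5818
  7: TP=29, FP=3+10+3=16, FN=2+2+2=6 → 58/80 = 0.7250
  9: TP=16, FP=2+4+2=8, FN=5+5+3=13 → 32/53 = 0.6038
Macro-F1 score = mean = (0.7200 + 0.5818 + 0.7250 + 0.6038) / 4 = 0.658

0.658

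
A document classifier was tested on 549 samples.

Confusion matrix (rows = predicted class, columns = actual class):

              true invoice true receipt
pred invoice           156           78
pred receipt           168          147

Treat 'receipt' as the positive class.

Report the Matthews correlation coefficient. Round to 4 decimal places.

MCC = (TP·TN − FP·FN) / √((TP+FP)(TP+FN)(TN+FP)(TN+FN))
Numerator = 147·156 − 168·78 = 9828
Denominator = √(315·225·324·234) = √5373459000 = 73303.8812
MCC = 9828 / 73303.8812 = 0.1341

0.1341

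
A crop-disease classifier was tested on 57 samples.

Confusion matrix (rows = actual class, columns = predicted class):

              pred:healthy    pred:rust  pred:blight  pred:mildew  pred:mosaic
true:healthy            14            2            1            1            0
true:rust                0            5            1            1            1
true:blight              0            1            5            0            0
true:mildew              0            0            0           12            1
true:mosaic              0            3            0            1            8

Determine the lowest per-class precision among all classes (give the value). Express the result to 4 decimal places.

0.4545

Per-class precision (TP/(TP+FP)):
  healthy: TP=14, FP=0+0+0+0=0 → 14/14 = 1.00000
  rust: TP=5, FP=2+1+0+3=6 → 5/11 = 0.45455
  blight: TP=5, FP=1+1+0+0=2 → 5/7 = 0.71429
  mildew: TP=12, FP=1+1+0+1=3 → 12/15 = 0.80000
  mosaic: TP=8, FP=0+1+0+1=2 → 8/10 = 0.80000
Lowest is class 'rust' with precision = 0.4545.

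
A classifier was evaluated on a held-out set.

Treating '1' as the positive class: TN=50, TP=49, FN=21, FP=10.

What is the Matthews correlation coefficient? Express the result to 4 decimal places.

0.5340

MCC = (TP·TN − FP·FN) / √((TP+FP)(TP+FN)(TN+FP)(TN+FN))
Numerator = 49·50 − 10·21 = 2240
Denominator = √(59·70·60·71) = √17593800 = 4194.4964
MCC = 2240 / 4194.4964 = 0.5340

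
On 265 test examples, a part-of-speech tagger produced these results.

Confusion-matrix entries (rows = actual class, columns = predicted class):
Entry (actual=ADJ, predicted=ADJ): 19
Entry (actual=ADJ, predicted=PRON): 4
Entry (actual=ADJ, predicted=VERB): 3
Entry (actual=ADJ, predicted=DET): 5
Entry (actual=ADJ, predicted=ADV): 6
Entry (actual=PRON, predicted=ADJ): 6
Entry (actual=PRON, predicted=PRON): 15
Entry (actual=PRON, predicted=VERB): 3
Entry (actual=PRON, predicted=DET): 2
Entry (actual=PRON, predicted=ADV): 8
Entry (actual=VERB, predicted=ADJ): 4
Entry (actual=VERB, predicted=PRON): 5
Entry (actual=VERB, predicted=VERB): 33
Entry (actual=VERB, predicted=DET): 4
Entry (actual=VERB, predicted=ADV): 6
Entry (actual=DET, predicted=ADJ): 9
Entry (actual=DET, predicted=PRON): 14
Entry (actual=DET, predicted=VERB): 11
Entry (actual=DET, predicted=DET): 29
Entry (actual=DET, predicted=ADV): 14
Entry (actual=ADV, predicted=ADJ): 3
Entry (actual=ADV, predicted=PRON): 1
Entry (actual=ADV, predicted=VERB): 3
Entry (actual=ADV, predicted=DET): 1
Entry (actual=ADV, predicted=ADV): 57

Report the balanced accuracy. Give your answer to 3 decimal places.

0.569

Balanced accuracy = mean of per-class recall.
  ADJ: recall = 19/37 = 0.5135
  PRON: recall = 15/34 = 0.4412
  VERB: recall = 33/52 = 0.6346
  DET: recall = 29/77 = 0.3766
  ADV: recall = 57/65 = 0.8769
Mean = (0.5135 + 0.4412 + 0.6346 + 0.3766 + 0.8769) / 5 = 0.569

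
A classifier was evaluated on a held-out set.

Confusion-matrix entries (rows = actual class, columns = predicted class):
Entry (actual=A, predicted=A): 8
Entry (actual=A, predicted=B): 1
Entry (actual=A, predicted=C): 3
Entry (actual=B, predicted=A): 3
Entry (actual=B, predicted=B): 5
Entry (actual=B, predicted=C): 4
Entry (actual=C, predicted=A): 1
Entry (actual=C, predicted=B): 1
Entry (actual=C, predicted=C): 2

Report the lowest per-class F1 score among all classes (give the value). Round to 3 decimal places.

0.308

Per-class F1 score (2·TP/(2·TP+FP+FN)):
  A: TP=8, FP=3+1=4, FN=1+3=4 → 16/24 = 0.6667
  B: TP=5, FP=1+1=2, FN=3+4=7 → 10/19 = 0.5263
  C: TP=2, FP=3+4=7, FN=1+1=2 → 4/13 = 0.3077
Lowest is class 'C' with F1 score = 0.308.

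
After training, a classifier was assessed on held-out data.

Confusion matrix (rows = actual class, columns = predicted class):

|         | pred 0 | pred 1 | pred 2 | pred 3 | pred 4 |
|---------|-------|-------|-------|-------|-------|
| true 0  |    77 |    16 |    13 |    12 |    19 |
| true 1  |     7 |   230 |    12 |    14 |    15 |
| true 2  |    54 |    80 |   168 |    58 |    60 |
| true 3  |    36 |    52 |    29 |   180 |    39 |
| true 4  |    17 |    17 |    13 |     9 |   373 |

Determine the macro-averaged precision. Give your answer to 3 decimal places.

Per-class precision (TP/(TP+FP)):
  0: TP=77, FP=7+54+36+17=114 → 77/191 = 0.4031
  1: TP=230, FP=16+80+52+17=165 → 230/395 = 0.5823
  2: TP=168, FP=13+12+29+13=67 → 168/235 = 0.7149
  3: TP=180, FP=12+14+58+9=93 → 180/273 = 0.6593
  4: TP=373, FP=19+15+60+39=133 → 373/506 = 0.7372
Macro-precision = mean = (0.4031 + 0.5823 + 0.7149 + 0.6593 + 0.7372) / 5 = 0.619

0.619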